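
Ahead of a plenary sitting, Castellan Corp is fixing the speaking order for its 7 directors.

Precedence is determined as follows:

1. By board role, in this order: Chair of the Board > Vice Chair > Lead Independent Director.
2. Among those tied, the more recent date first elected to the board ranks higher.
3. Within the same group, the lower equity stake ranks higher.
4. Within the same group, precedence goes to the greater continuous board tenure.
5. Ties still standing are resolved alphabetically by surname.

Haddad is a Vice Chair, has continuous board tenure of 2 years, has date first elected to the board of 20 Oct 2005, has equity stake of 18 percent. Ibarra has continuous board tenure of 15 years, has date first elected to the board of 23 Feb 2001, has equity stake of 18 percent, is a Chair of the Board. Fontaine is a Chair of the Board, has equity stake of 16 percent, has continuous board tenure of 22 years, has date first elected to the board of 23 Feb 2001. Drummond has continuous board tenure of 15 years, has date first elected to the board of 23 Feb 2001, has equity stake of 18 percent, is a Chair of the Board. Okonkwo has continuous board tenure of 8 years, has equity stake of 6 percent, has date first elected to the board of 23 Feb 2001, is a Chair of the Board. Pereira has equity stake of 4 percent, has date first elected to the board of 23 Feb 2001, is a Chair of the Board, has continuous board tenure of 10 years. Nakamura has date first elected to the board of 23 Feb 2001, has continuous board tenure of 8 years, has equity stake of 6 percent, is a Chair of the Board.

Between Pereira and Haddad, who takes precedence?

By board role: Pereira, Nakamura, Okonkwo, Fontaine, Drummond and Ibarra (Chair of the Board); then Haddad (Vice Chair).
Pereira, Nakamura, Okonkwo, Fontaine, Drummond and Ibarra all have date first elected to the board 23 Feb 2001, so the next rule applies.
Among Pereira, Nakamura, Okonkwo, Fontaine, Drummond and Ibarra, by equity stake (lower first): Pereira (4 percent) before Nakamura and Okonkwo (6 percent) before Fontaine (16 percent) before Drummond and Ibarra (18 percent).
Nakamura and Okonkwo both have continuous board tenure 8 years, so the next rule applies.
Among Nakamura and Okonkwo, alphabetically by surname: Nakamura before Okonkwo.
Drummond and Ibarra both have continuous board tenure 15 years, so the next rule applies.
Among Drummond and Ibarra, alphabetically by surname: Drummond before Ibarra.
So Pereira takes precedence.

Pereira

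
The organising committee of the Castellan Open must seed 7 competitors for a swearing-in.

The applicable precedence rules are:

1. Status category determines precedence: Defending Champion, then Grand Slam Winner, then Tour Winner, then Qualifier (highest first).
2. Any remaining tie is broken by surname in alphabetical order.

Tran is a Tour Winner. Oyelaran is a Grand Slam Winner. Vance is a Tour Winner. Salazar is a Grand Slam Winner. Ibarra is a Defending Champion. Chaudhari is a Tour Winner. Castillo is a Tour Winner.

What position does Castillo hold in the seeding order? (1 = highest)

By status category: Ibarra (Defending Champion); then Oyelaran and Salazar (Grand Slam Winner); then Castillo, Chaudhari, Tran and Vance (Tour Winner).
Among Oyelaran and Salazar, alphabetically by surname: Oyelaran before Salazar.
Among Castillo, Chaudhari, Tran and Vance, alphabetically by surname: Castillo before Chaudhari before Tran before Vance.
Order: Ibarra, Oyelaran, Salazar, Castillo, Chaudhari, Tran, Vance. So position 4.

4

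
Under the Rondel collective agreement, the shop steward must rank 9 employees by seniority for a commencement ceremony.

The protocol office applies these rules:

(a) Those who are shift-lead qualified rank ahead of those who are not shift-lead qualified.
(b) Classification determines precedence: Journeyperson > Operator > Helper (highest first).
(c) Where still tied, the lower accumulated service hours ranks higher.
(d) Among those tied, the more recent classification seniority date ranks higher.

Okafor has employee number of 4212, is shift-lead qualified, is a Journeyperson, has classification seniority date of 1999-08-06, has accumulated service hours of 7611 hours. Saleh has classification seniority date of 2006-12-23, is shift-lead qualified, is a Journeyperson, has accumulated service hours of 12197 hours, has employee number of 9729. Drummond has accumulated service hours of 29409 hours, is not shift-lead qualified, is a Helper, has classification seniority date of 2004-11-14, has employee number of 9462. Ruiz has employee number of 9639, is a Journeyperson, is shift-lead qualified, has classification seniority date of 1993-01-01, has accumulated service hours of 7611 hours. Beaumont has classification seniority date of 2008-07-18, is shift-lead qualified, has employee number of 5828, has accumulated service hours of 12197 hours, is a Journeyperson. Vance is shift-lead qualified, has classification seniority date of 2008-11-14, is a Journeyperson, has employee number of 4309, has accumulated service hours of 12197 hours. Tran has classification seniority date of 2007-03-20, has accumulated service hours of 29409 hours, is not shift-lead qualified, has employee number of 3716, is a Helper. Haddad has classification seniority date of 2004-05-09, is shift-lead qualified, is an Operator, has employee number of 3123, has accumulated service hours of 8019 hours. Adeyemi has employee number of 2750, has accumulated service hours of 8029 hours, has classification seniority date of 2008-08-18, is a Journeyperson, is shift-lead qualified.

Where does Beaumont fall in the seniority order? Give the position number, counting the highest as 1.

5

By the first rule: Okafor, Ruiz, Adeyemi, Vance, Beaumont, Saleh and Haddad (each shift-lead qualified); then Tran and Drummond (both not shift-lead qualified).
Among Okafor, Ruiz, Adeyemi, Vance, Beaumont, Saleh and Haddad, by classification: Okafor, Ruiz, Adeyemi, Vance, Beaumont and Saleh (Journeyperson) before Haddad (Operator).
Among Okafor, Ruiz, Adeyemi, Vance, Beaumont and Saleh, by accumulated service hours (lower first): Okafor and Ruiz (7611 hours) before Adeyemi (8029 hours) before Vance, Beaumont and Saleh (12197 hours).
Among Okafor and Ruiz, by classification seniority date (later first): Okafor (1999-08-06) before Ruiz (1993-01-01).
Among Vance, Beaumont and Saleh, by classification seniority date (later first): Vance (2008-11-14) before Beaumont (2008-07-18) before Saleh (2006-12-23).
Tran and Drummond are each Helper, so the next rule applies.
Tran and Drummond both have accumulated service hours 29409 hours, so the next rule applies.
Among Tran and Drummond, by classification seniority date (later first): Tran (2007-03-20) before Drummond (2004-11-14).
Order: Okafor, Ruiz, Adeyemi, Vance, Beaumont, Saleh, Haddad, Tran, Drummond. So position 5.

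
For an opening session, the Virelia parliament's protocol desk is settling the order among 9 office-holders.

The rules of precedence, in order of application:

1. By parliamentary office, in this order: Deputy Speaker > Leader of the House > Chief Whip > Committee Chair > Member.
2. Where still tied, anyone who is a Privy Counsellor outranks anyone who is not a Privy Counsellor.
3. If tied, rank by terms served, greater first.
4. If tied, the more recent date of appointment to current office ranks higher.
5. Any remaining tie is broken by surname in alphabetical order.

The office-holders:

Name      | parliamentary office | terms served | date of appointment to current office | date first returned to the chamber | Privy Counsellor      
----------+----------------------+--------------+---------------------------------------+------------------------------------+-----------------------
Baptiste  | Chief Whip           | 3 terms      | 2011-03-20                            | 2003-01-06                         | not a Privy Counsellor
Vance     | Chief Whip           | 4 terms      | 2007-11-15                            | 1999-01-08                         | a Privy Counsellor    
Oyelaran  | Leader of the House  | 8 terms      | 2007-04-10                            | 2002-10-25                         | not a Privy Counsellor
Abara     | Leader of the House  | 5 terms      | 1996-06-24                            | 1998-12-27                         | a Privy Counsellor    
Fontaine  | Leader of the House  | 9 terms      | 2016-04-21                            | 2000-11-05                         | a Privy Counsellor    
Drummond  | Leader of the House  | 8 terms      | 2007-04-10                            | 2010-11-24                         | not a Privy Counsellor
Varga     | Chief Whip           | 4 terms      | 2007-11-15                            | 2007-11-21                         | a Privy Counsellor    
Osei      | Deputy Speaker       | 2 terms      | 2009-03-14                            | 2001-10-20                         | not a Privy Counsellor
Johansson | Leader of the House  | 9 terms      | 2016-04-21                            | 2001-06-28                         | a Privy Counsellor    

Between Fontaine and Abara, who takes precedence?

By parliamentary office: Osei (Deputy Speaker); then Fontaine, Johansson, Abara, Drummond and Oyelaran (Leader of the House); then Vance, Varga and Baptiste (Chief Whip).
Among Fontaine, Johansson, Abara, Drummond and Oyelaran, a Privy Counsellor before not a Privy Counsellor: Fontaine, Johansson and Abara (a Privy Counsellor) before Drummond and Oyelaran (not a Privy Counsellor).
Among Fontaine, Johansson and Abara, by terms served (higher first): Fontaine and Johansson (9 terms) before Abara (5 terms).
Fontaine and Johansson both have date of appointment to current office 2016-04-21, so the next rule applies.
Among Fontaine and Johansson, alphabetically by surname: Fontaine before Johansson.
Drummond and Oyelaran both have terms served 8 terms, so the next rule applies.
Drummond and Oyelaran both have date of appointment to current office 2007-04-10, so the next rule applies.
Among Drummond and Oyelaran, alphabetically by surname: Drummond before Oyelaran.
Among Vance, Varga and Baptiste, a Privy Counsellor before not a Privy Counsellor: Vance and Varga (a Privy Counsellor) before Baptiste (not a Privy Counsellor).
Vance and Varga both have terms served 4 terms, so the next rule applies.
Vance and Varga both have date of appointment to current office 2007-11-15, so the next rule applies.
Among Vance and Varga, alphabetically by surname: Vance before Varga.
So Fontaine takes precedence.

Fontaine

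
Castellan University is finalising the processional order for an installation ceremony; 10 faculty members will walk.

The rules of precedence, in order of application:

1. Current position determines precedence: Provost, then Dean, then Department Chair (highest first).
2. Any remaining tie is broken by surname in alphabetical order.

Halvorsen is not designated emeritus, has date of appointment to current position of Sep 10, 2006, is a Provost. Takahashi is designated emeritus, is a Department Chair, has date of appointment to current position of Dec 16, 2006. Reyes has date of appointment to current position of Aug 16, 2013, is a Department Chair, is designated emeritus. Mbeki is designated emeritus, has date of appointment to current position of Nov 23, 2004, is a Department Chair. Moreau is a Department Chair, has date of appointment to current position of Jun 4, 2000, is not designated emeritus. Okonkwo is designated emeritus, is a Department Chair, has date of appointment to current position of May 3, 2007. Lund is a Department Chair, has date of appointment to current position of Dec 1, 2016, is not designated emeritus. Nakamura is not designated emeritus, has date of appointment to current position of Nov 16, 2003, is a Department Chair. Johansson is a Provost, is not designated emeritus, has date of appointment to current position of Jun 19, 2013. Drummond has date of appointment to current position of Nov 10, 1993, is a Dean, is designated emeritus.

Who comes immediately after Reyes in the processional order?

By current position: Halvorsen and Johansson (Provost); then Drummond (Dean); then Lund, Mbeki, Moreau, Nakamura, Okonkwo, Reyes and Takahashi (Department Chair).
Among Halvorsen and Johansson, alphabetically by surname: Halvorsen before Johansson.
Among Lund, Mbeki, Moreau, Nakamura, Okonkwo, Reyes and Takahashi, alphabetically by surname: Lund before Mbeki before Moreau before Nakamura before Okonkwo before Reyes before Takahashi.
Order: Halvorsen, Johansson, Drummond, Lund, Mbeki, Moreau, Nakamura, Okonkwo, Reyes, Takahashi.

Takahashi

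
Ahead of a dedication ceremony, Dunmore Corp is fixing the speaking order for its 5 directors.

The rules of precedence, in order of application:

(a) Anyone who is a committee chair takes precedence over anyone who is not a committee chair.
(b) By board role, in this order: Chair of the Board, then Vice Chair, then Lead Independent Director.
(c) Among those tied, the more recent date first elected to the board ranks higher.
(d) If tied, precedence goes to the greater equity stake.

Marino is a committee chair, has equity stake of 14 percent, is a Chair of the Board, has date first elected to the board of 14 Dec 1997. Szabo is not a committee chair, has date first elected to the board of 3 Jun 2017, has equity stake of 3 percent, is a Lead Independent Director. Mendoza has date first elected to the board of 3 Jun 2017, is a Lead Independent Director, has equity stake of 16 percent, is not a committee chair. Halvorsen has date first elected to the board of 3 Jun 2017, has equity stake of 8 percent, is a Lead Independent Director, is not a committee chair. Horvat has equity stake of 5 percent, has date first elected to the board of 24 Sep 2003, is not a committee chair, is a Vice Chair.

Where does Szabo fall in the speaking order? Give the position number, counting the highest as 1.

5

By the first rule: Marino (a committee chair); then Horvat, Mendoza, Halvorsen and Szabo (each not a committee chair).
Among Horvat, Mendoza, Halvorsen and Szabo, by board role: Horvat (Vice Chair) before Mendoza, Halvorsen and Szabo (Lead Independent Director).
Mendoza, Halvorsen and Szabo all have date first elected to the board 3 Jun 2017, so the next rule applies.
Among Mendoza, Halvorsen and Szabo, by equity stake (higher first): Mendoza (16 percent) before Halvorsen (8 percent) before Szabo (3 percent).
Order: Marino, Horvat, Mendoza, Halvorsen, Szabo. So position 5.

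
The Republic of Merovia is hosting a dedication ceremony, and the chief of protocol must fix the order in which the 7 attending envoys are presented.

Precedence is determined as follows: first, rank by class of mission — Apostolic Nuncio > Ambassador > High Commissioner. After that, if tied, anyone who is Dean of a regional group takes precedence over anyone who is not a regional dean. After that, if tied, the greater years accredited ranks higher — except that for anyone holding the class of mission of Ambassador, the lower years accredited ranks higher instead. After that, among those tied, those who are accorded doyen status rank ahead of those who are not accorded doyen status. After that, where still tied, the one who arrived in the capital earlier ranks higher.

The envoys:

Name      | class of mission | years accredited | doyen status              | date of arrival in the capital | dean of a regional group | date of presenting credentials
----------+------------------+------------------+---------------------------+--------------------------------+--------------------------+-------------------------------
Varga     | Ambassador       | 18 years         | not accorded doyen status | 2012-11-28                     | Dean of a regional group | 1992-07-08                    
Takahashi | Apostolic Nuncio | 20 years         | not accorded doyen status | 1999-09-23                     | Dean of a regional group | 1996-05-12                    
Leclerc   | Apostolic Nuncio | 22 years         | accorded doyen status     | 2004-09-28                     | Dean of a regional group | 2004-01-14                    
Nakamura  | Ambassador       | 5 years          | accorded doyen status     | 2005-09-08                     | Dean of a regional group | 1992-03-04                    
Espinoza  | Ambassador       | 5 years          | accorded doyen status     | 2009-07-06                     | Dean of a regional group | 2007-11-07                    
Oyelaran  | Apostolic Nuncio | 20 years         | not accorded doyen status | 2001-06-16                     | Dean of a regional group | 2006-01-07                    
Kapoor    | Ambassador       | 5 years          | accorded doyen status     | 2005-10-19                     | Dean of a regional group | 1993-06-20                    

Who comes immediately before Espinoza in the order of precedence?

By class of mission: Leclerc, Takahashi and Oyelaran (Apostolic Nuncio); then Nakamura, Kapoor, Espinoza and Varga (Ambassador).
Leclerc, Takahashi and Oyelaran are each Dean of a regional group, so the next rule applies.
Among Leclerc, Takahashi and Oyelaran, by years accredited (higher first): Leclerc (22 years) before Takahashi and Oyelaran (20 years).
Takahashi and Oyelaran are each not accorded doyen status, so the next rule applies.
Among Takahashi and Oyelaran, by date of arrival in the capital (earlier first): Takahashi (1999-09-23) before Oyelaran (2001-06-16).
Nakamura, Kapoor, Espinoza and Varga are each Dean of a regional group, so the next rule applies.
Among Nakamura, Kapoor, Espinoza and Varga, by years accredited (lower first) (reversed rule for this group): Nakamura, Kapoor and Espinoza (5 years) before Varga (18 years).
Nakamura, Kapoor and Espinoza are each accorded doyen status, so the next rule applies.
Among Nakamura, Kapoor and Espinoza, by date of arrival in the capital (earlier first): Nakamura (2005-09-08) before Kapoor (2005-10-19) before Espinoza (2009-07-06).
Order: Leclerc, Takahashi, Oyelaran, Nakamura, Kapoor, Espinoza, Varga.

Kapoor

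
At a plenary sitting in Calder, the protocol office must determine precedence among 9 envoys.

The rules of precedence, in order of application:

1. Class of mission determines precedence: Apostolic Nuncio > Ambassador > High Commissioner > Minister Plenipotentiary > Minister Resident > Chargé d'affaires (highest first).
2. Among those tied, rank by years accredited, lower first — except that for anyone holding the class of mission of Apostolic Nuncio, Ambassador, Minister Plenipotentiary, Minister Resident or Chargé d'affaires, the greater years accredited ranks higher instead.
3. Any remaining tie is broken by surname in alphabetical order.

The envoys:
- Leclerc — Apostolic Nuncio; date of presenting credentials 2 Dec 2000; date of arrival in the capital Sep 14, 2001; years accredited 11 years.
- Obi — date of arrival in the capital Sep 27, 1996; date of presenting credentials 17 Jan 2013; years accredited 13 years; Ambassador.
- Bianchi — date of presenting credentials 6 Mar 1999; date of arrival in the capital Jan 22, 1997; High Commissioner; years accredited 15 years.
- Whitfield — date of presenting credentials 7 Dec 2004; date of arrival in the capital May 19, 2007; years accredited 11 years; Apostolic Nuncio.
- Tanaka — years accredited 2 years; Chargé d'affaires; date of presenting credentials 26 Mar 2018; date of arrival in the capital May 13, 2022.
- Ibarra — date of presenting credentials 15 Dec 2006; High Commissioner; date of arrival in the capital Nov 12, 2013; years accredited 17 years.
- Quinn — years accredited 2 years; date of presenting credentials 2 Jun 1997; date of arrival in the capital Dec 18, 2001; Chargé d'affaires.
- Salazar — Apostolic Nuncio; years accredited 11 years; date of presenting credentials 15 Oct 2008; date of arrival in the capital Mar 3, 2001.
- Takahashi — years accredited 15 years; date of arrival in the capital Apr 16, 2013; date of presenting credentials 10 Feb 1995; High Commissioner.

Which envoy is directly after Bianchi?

Takahashi

By class of mission: Leclerc, Salazar and Whitfield (Apostolic Nuncio); then Obi (Ambassador); then Bianchi, Takahashi and Ibarra (High Commissioner); then Quinn and Tanaka (Chargé d'affaires).
Leclerc, Salazar and Whitfield all have years accredited 11 years, so the next rule applies.
Among Leclerc, Salazar and Whitfield, alphabetically by surname: Leclerc before Salazar before Whitfield.
Among Bianchi, Takahashi and Ibarra, by years accredited (lower first): Bianchi and Takahashi (15 years) before Ibarra (17 years).
Among Bianchi and Takahashi, alphabetically by surname: Bianchi before Takahashi.
Quinn and Tanaka both have years accredited 2 years, so the next rule applies.
Among Quinn and Tanaka, alphabetically by surname: Quinn before Tanaka.
Order: Leclerc, Salazar, Whitfield, Obi, Bianchi, Takahashi, Ibarra, Quinn, Tanaka.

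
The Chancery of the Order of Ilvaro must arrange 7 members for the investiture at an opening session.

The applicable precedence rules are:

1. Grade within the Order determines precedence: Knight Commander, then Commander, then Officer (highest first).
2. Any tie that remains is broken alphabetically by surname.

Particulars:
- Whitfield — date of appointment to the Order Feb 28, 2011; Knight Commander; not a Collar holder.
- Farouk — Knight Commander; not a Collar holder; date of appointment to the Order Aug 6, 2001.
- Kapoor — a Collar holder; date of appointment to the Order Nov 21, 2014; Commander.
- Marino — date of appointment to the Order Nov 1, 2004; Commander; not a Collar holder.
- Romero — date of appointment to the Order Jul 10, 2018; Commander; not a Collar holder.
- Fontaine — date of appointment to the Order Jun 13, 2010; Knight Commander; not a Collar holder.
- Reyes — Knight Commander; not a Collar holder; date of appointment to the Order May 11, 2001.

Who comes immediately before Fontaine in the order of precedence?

By grade within the Order: Farouk, Fontaine, Reyes and Whitfield (Knight Commander); then Kapoor, Marino and Romero (Commander).
Among Farouk, Fontaine, Reyes and Whitfield, alphabetically by surname: Farouk before Fontaine before Reyes before Whitfield.
Among Kapoor, Marino and Romero, alphabetically by surname: Kapoor before Marino before Romero.
Order: Farouk, Fontaine, Reyes, Whitfield, Kapoor, Marino, Romero.

Farouk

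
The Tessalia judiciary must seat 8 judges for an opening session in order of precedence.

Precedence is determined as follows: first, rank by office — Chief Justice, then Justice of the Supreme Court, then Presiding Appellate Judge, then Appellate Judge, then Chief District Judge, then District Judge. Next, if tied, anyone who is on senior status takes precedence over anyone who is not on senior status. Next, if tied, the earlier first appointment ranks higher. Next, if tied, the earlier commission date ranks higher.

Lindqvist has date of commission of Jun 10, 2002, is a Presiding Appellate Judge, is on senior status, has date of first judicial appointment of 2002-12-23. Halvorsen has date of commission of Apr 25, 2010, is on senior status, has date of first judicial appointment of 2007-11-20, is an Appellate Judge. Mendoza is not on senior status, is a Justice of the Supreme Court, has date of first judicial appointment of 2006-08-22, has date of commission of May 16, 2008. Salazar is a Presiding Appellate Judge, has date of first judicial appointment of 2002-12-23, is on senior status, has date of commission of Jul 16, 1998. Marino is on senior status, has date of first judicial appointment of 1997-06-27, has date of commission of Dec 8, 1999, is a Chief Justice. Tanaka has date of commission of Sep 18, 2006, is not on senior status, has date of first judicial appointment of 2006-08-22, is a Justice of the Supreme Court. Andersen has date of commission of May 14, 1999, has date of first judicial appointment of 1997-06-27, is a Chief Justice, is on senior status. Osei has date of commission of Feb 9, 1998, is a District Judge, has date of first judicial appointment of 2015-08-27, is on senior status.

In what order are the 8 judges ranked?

Andersen, Marino, Tanaka, Mendoza, Salazar, Lindqvist, Halvorsen, Osei

By office: Andersen and Marino (Chief Justice); then Tanaka and Mendoza (Justice of the Supreme Court); then Salazar and Lindqvist (Presiding Appellate Judge); then Halvorsen (Appellate Judge); then Osei (District Judge).
Andersen and Marino are each on senior status, so the next rule applies.
Andersen and Marino both have date of first judicial appointment 1997-06-27, so the next rule applies.
Among Andersen and Marino, by date of commission (earlier first): Andersen (May 14, 1999) before Marino (Dec 8, 1999).
Tanaka and Mendoza are each not on senior status, so the next rule applies.
Tanaka and Mendoza both have date of first judicial appointment 2006-08-22, so the next rule applies.
Among Tanaka and Mendoza, by date of commission (earlier first): Tanaka (Sep 18, 2006) before Mendoza (May 16, 2008).
Salazar and Lindqvist are each on senior status, so the next rule applies.
Salazar and Lindqvist both have date of first judicial appointment 2002-12-23, so the next rule applies.
Among Salazar and Lindqvist, by date of commission (earlier first): Salazar (Jul 16, 1998) before Lindqvist (Jun 10, 2002).
Full order: Andersen, Marino, Tanaka, Mendoza, Salazar, Lindqvist, Halvorsen, Osei.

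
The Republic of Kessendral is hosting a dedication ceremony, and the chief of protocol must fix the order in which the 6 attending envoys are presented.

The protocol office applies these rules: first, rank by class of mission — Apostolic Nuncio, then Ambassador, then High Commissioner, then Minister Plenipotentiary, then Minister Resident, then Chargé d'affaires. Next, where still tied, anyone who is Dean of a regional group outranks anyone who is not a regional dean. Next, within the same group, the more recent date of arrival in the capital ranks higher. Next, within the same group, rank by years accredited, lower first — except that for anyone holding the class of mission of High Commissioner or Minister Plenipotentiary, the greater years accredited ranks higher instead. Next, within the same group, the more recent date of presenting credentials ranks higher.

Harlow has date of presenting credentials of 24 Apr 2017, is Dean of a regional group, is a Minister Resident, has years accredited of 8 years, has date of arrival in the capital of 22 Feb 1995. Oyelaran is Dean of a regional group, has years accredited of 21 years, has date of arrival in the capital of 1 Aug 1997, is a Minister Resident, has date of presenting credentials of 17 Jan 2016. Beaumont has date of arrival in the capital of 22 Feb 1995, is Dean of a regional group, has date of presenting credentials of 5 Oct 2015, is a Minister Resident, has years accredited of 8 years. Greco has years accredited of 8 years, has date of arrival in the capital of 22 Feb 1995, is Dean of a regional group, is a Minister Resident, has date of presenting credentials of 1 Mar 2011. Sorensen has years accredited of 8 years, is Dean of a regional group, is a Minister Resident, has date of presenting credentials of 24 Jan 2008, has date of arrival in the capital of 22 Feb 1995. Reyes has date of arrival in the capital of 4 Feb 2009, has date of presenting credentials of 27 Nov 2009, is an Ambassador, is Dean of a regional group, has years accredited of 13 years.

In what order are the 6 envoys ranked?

Reyes, Oyelaran, Harlow, Beaumont, Greco, Sorensen

By class of mission: Reyes (Ambassador); then Oyelaran, Harlow, Beaumont, Greco and Sorensen (Minister Resident).
Oyelaran, Harlow, Beaumont, Greco and Sorensen are each Dean of a regional group, so the next rule applies.
Among Oyelaran, Harlow, Beaumont, Greco and Sorensen, by date of arrival in the capital (later first): Oyelaran (1 Aug 1997) before Harlow, Beaumont, Greco and Sorensen (22 Feb 1995).
Harlow, Beaumont, Greco and Sorensen all have years accredited 8 years, so the next rule applies.
Among Harlow, Beaumont, Greco and Sorensen, by date of presenting credentials (later first): Harlow (24 Apr 2017) before Beaumont (5 Oct 2015) before Greco (1 Mar 2011) before Sorensen (24 Jan 2008).
Full order: Reyes, Oyelaran, Harlow, Beaumont, Greco, Sorensen.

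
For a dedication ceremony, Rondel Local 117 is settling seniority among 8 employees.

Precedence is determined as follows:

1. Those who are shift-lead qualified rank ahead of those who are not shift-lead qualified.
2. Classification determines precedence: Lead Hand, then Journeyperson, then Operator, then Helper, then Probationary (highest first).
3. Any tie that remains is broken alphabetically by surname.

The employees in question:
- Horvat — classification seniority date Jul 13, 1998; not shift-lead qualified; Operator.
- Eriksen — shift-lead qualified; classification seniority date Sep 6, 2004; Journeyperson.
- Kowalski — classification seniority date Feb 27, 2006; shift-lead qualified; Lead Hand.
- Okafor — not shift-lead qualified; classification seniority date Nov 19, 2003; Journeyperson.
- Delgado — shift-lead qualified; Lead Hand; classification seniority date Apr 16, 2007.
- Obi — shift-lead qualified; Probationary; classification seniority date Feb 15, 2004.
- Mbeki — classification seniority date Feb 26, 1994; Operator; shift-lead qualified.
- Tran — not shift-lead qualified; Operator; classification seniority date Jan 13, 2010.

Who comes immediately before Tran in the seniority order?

By the first rule: Delgado, Kowalski, Eriksen, Mbeki and Obi (each shift-lead qualified); then Okafor, Horvat and Tran (each not shift-lead qualified).
Among Delgado, Kowalski, Eriksen, Mbeki and Obi, by classification: Delgado and Kowalski (Lead Hand) before Eriksen (Journeyperson) before Mbeki (Operator) before Obi (Probationary).
Among Delgado and Kowalski, alphabetically by surname: Delgado before Kowalski.
Among Okafor, Horvat and Tran, by classification: Okafor (Journeyperson) before Horvat and Tran (Operator).
Among Horvat and Tran, alphabetically by surname: Horvat before Tran.
Order: Delgado, Kowalski, Eriksen, Mbeki, Obi, Okafor, Horvat, Tran.

Horvat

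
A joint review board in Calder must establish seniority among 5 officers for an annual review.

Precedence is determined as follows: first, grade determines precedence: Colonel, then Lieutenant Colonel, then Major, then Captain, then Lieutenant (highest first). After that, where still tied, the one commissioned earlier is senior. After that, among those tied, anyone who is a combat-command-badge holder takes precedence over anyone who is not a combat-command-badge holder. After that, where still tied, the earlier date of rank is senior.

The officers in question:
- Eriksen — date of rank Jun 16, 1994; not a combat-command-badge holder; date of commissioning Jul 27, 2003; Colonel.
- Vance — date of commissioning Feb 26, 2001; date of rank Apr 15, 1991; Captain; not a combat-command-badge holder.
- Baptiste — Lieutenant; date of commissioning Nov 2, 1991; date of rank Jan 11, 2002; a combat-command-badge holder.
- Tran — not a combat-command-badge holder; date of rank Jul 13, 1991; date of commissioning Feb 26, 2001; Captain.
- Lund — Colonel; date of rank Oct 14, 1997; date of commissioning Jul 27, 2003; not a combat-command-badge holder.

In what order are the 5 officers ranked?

By grade: Eriksen and Lund (Colonel); then Vance and Tran (Captain); then Baptiste (Lieutenant).
Eriksen and Lund both have date of commissioning Jul 27, 2003, so the next rule applies.
Eriksen and Lund are each not a combat-command-badge holder, so the next rule applies.
Among Eriksen and Lund, by date of rank (earlier first): Eriksen (Jun 16, 1994) before Lund (Oct 14, 1997).
Vance and Tran both have date of commissioning Feb 26, 2001, so the next rule applies.
Vance and Tran are each not a combat-command-badge holder, so the next rule applies.
Among Vance and Tran, by date of rank (earlier first): Vance (Apr 15, 1991) before Tran (Jul 13, 1991).
Full order: Eriksen, Lund, Vance, Tran, Baptiste.

Eriksen, Lund, Vance, Tran, Baptiste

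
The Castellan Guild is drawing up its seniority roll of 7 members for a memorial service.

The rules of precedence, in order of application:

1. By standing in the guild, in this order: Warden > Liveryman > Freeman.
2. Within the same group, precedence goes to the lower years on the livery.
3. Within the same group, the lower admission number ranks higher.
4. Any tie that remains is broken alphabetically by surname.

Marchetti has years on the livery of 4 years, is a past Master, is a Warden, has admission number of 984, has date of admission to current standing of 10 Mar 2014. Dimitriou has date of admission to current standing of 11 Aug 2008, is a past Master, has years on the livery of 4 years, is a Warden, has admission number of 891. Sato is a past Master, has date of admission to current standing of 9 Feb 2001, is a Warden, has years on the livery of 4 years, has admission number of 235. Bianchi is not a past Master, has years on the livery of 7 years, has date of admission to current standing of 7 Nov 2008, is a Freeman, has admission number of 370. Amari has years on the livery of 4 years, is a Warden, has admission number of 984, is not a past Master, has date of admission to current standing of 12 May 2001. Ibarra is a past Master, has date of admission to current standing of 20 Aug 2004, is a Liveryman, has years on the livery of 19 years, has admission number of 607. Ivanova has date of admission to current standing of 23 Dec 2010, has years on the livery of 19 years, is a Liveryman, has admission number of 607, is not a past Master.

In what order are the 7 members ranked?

By standing in the guild: Sato, Dimitriou, Amari and Marchetti (Warden); then Ibarra and Ivanova (Liveryman); then Bianchi (Freeman).
Sato, Dimitriou, Amari and Marchetti all have years on the livery 4 years, so the next rule applies.
Among Sato, Dimitriou, Amari and Marchetti, by admission number (lower first): Sato (235) before Dimitriou (891) before Amari and Marchetti (984).
Among Amari and Marchetti, alphabetically by surname: Amari before Marchetti.
Ibarra and Ivanova both have years on the livery 19 years, so the next rule applies.
Ibarra and Ivanova both have admission number 607, so the next rule applies.
Among Ibarra and Ivanova, alphabetically by surname: Ibarra before Ivanova.
Full order: Sato, Dimitriou, Amari, Marchetti, Ibarra, Ivanova, Bianchi.

Sato, Dimitriou, Amari, Marchetti, Ibarra, Ivanova, Bianchi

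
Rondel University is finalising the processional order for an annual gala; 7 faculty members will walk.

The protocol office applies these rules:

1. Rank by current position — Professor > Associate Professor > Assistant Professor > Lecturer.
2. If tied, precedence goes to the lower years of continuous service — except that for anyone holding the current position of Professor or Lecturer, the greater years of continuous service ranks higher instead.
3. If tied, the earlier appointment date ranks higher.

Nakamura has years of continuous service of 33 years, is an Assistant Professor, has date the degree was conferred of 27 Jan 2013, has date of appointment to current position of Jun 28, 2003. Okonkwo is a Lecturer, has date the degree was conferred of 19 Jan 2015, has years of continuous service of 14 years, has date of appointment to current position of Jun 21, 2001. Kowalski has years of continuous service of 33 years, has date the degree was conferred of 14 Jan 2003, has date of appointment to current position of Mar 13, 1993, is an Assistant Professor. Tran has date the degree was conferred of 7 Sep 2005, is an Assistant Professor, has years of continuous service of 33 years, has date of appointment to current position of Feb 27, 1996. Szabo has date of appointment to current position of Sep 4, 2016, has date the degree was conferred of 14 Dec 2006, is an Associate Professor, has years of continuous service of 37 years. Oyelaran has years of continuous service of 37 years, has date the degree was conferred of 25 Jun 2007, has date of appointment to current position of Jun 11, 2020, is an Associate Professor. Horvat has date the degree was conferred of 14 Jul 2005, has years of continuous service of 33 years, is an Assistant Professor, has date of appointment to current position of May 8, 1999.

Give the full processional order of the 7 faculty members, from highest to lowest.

By current position: Szabo and Oyelaran (Associate Professor); then Kowalski, Tran, Horvat and Nakamura (Assistant Professor); then Okonkwo (Lecturer).
Szabo and Oyelaran both have years of continuous service 37 years, so the next rule applies.
Among Szabo and Oyelaran, by date of appointment to current position (earlier first): Szabo (Sep 4, 2016) before Oyelaran (Jun 11, 2020).
Kowalski, Tran, Horvat and Nakamura all have years of continuous service 33 years, so the next rule applies.
Among Kowalski, Tran, Horvat and Nakamura, by date of appointment to current position (earlier first): Kowalski (Mar 13, 1993) before Tran (Feb 27, 1996) before Horvat (May 8, 1999) before Nakamura (Jun 28, 2003).
Full order: Szabo, Oyelaran, Kowalski, Tran, Horvat, Nakamura, Okonkwo.

Szabo, Oyelaran, Kowalski, Tran, Horvat, Nakamura, Okonkwo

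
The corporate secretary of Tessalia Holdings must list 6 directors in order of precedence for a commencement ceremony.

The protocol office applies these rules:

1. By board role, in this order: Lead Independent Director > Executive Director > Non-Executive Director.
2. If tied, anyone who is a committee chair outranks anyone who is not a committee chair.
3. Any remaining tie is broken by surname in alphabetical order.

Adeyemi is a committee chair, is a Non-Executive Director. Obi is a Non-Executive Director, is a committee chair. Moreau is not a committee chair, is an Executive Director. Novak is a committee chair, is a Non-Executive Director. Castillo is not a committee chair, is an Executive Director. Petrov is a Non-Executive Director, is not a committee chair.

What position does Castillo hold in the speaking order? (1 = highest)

By board role: Castillo and Moreau (Executive Director); then Adeyemi, Novak, Obi and Petrov (Non-Executive Director).
Castillo and Moreau are each not a committee chair, so the next rule applies.
Among Castillo and Moreau, alphabetically by surname: Castillo before Moreau.
Among Adeyemi, Novak, Obi and Petrov, a committee chair before not a committee chair: Adeyemi, Novak and Obi (a committee chair) before Petrov (not a committee chair).
Among Adeyemi, Novak and Obi, alphabetically by surname: Adeyemi before Novak before Obi.
Order: Castillo, Moreau, Adeyemi, Novak, Obi, Petrov. So position 1.

1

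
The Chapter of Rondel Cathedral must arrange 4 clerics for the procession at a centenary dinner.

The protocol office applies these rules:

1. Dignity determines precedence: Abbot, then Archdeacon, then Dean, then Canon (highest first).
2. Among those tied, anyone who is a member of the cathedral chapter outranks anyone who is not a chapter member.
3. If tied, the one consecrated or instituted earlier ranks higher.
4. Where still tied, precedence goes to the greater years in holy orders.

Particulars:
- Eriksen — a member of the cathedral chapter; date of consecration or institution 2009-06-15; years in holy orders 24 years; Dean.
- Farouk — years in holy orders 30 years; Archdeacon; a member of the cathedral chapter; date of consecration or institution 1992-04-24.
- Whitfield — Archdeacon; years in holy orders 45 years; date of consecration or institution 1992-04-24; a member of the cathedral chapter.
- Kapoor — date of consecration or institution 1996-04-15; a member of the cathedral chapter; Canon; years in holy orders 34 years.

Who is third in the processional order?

By dignity: Whitfield and Farouk (Archdeacon); then Eriksen (Dean); then Kapoor (Canon).
Whitfield and Farouk are each a member of the cathedral chapter, so the next rule applies.
Whitfield and Farouk both have date of consecration or institution 1992-04-24, so the next rule applies.
Among Whitfield and Farouk, by years in holy orders (higher first): Whitfield (45 years) before Farouk (30 years).
Order: Whitfield, Farouk, Eriksen, Kapoor.

Eriksen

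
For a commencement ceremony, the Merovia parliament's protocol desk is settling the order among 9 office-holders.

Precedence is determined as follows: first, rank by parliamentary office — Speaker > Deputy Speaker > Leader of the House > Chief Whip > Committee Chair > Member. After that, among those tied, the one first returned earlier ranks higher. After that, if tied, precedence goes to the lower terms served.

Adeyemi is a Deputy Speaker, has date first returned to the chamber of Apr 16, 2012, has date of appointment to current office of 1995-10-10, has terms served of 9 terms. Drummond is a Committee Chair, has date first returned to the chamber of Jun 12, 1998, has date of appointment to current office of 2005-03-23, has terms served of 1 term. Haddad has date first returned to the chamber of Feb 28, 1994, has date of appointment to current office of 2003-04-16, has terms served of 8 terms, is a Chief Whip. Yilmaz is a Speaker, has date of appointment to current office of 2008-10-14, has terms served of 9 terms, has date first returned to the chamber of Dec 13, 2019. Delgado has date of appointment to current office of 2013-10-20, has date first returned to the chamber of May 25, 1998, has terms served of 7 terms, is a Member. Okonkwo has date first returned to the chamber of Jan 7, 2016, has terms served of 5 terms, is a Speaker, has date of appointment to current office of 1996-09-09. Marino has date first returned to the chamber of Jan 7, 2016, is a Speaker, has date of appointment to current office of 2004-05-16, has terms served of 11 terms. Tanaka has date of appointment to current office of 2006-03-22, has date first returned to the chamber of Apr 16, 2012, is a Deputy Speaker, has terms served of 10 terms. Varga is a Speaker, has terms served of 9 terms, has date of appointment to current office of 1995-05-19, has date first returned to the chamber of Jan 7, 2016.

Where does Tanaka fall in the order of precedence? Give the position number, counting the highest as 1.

By parliamentary office: Okonkwo, Varga, Marino and Yilmaz (Speaker); then Adeyemi and Tanaka (Deputy Speaker); then Haddad (Chief Whip); then Drummond (Committee Chair); then Delgado (Member).
Among Okonkwo, Varga, Marino and Yilmaz, by date first returned to the chamber (earlier first): Okonkwo, Varga and Marino (Jan 7, 2016) before Yilmaz (Dec 13, 2019).
Among Okonkwo, Varga and Marino, by terms served (lower first): Okonkwo (5 terms) before Varga (9 terms) before Marino (11 terms).
Adeyemi and Tanaka both have date first returned to the chamber Apr 16, 2012, so the next rule applies.
Among Adeyemi and Tanaka, by terms served (lower first): Adeyemi (9 terms) before Tanaka (10 terms).
Order: Okonkwo, Varga, Marino, Yilmaz, Adeyemi, Tanaka, Haddad, Drummond, Delgado. So position 6.

6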